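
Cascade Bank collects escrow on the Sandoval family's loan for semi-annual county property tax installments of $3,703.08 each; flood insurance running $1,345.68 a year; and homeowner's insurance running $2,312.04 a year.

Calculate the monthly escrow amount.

$921.99

County property tax: $3,703.08 × 2 = $7,406.16 per year
Flood insurance: $1,345.68 per year
Homeowner's insurance: $2,312.04 per year
Total annual escrow = $7,406.16 + $1,345.68 + $2,312.04 = $11,063.88
Base monthly escrow = $11,063.88 / 12 = $921.99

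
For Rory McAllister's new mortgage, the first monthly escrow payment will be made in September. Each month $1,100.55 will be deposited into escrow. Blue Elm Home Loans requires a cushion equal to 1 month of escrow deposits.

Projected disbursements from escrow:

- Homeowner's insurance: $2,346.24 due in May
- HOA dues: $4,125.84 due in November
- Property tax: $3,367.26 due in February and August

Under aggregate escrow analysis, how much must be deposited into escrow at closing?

Cushion = 1 × $1,100.55 = $1,100.55
Trial balance (start $0, +$1,100.55 each month, − disbursements):
  Sep: +$1,100.55 → $1,100.55
  Oct: +$1,100.55 → $2,201.10
  Nov: +$1,100.55 − $4,125.84 → -$824.19
  Dec: +$1,100.55 → $276.36
  Jan: +$1,100.55 → $1,376.91
  Feb: +$1,100.55 − $3,367.26 → -$889.80
  Mar: +$1,100.55 → $210.75
  Apr: +$1,100.55 → $1,311.30
  May: +$1,100.55 − $2,346.24 → $65.61
  Jun: +$1,100.55 → $1,166.16
  Jul: +$1,100.55 → $2,266.71
  Aug: +$1,100.55 − $3,367.26 → $0.00
Lowest trial balance = -$889.80 (Feb)
Initial deposit = cushion − low point = $1,100.55 − (-$889.80) = $1,990.35

$1,990.35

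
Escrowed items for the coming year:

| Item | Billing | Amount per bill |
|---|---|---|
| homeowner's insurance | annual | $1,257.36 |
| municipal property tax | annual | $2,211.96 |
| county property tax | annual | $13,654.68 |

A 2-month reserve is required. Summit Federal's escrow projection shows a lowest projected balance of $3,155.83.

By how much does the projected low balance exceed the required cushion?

Homeowner's insurance — $1,257.36
Municipal property tax — $2,211.96
County property tax — $13,654.68
Yearly total = $1,257.36 + $2,211.96 + $13,654.68 = $17,124.00
Per month = $17,124.00 ÷ 12 = $1,427.00
Required reserve = 2 × $1,427.00 = $2,854.00
Surplus = $3,155.83 − $2,854.00 = $301.83

$301.83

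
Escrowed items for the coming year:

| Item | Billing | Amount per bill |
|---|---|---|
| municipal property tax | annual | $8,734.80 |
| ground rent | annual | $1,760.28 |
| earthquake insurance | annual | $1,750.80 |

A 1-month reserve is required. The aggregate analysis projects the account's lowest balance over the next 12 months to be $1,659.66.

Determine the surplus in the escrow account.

$639.17

Municipal property tax = $8,734.80 per year
Ground rent = $1,760.28 per year
Earthquake insurance = $1,750.80 per year
Total annual escrow = $12,245.88
Monthly escrow = $12,245.88 / 12 = $1,020.49
Required cushion = 1 × $1,020.49 = $1,020.49
Surplus = $1,659.66 − $1,020.49 = $639.17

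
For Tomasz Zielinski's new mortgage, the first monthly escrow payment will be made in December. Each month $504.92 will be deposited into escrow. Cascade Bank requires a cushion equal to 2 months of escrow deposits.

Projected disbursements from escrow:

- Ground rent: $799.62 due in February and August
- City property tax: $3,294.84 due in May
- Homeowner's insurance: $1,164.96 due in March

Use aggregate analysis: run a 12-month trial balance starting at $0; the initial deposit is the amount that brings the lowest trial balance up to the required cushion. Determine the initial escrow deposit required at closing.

Cushion = 2 × $504.92 = $1,009.84
Trial balance (start $0, +$504.92 each month, − disbursements):
  Dec: +$504.92 → $504.92
  Jan: +$504.92 → $1,009.84
  Feb: +$504.92 − $799.62 → $715.14
  Mar: +$504.92 − $1,164.96 → $55.10
  Apr: +$504.92 → $560.02
  May: +$504.92 − $3,294.84 → -$2,229.90
  Jun: +$504.92 → -$1,724.98
  Jul: +$504.92 → -$1,220.06
  Aug: +$504.92 − $799.62 → -$1,514.76
  Sep: +$504.92 → -$1,009.84
  Oct: +$504.92 → -$504.92
  Nov: +$504.92 → $0.00
Lowest trial balance = -$2,229.90 (May)
Initial deposit = cushion − low point = $1,009.84 − (-$2,229.90) = $3,239.74

$3,239.74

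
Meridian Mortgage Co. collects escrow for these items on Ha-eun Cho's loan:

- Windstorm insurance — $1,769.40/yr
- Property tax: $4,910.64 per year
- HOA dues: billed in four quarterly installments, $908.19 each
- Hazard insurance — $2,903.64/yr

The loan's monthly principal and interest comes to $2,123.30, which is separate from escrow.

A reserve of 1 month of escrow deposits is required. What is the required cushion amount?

$1,101.37

Windstorm insurance — $1,769.40
Property tax — $4,910.64
HOA dues — $908.19 × 4 = $3,632.76
Hazard insurance — $2,903.64
Total annual escrow = $13,216.44
Base monthly escrow = $13,216.44 ÷ 12 = $1,101.37
Cushion = 1 × $1,101.37 = $1,101.37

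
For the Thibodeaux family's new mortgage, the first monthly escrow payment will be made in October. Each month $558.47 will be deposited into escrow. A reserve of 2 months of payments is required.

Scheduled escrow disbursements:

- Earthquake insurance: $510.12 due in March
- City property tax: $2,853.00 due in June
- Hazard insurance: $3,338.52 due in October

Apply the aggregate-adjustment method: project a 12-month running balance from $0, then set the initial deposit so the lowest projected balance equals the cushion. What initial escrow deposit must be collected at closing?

$3,896.99

Cushion = 2 × $558.47 = $1,116.94
Trial balance (start $0, +$558.47 each month, − disbursements):
  Oct: +$558.47 − $3,338.52 → -$2,780.05
  Nov: +$558.47 → -$2,221.58
  Dec: +$558.47 → -$1,663.11
  Jan: +$558.47 → -$1,104.64
  Feb: +$558.47 → -$546.17
  Mar: +$558.47 − $510.12 → -$497.82
  Apr: +$558.47 → $60.65
  May: +$558.47 → $619.12
  Jun: +$558.47 − $2,853.00 → -$1,675.41
  Jul: +$558.47 → -$1,116.94
  Aug: +$558.47 → -$558.47
  Sep: +$558.47 → $0.00
Lowest trial balance = -$2,780.05 (Oct)
Initial deposit = cushion − low point = $1,116.94 − (-$2,780.05) = $3,896.99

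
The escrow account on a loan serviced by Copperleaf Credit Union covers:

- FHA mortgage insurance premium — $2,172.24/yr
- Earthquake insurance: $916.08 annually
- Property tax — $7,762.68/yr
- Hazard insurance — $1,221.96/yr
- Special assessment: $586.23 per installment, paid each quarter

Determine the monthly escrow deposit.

$1,201.49

FHA mortgage insurance premium = $2,172.24/yr
Earthquake insurance = $916.08/yr
Property tax = $7,762.68/yr
Hazard insurance = $1,221.96/yr
Special assessment = $586.23 × 4 = $2,344.92/yr
Annual escrow total = $2,172.24 + $916.08 + $7,762.68 + $1,221.96 + $2,344.92 = $14,417.88
Monthly = $14,417.88 ÷ 12 = $1,201.49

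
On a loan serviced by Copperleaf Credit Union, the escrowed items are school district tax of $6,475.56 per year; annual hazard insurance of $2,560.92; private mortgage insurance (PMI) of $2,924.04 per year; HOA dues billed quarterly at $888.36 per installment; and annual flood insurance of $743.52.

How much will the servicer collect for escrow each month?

$1,354.79

School district tax — $6,475.56 per year
Hazard insurance — $2,560.92 per year
Private mortgage insurance (PMI) — $2,924.04 per year
HOA dues — $888.36 × 4 = $3,553.44 per year
Flood insurance — $743.52 per year
Total annual escrow = $6,475.56 + $2,560.92 + $2,924.04 + $3,553.44 + $743.52 = $16,257.48
Per month = $16,257.48 ÷ 12 = $1,354.79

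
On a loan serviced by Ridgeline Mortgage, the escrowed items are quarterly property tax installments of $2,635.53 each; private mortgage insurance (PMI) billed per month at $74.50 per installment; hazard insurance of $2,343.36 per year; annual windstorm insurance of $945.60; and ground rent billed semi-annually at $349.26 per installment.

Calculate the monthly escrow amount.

$1,285.30

Property tax = $2,635.53 × 4 = $10,542.12
Private mortgage insurance (PMI) = $74.50 × 12 = $894.00
Hazard insurance = $2,343.36
Windstorm insurance = $945.60
Ground rent = $349.26 × 2 = $698.52
Total annual escrow = $10,542.12 + $894.00 + $2,343.36 + $945.60 + $698.52 = $15,423.60
Monthly = $15,423.60 / 12 = $1,285.30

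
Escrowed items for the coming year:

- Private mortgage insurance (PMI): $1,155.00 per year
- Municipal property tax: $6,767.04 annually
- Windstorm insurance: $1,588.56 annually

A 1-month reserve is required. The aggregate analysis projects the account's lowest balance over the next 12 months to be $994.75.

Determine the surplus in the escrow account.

$202.20

Private mortgage insurance (PMI): $1,155.00
Municipal property tax: $6,767.04
Windstorm insurance: $1,588.56
Total annual escrow = $1,155.00 + $6,767.04 + $1,588.56 = $9,510.60
Monthly escrow = $9,510.60 / 12 = $792.55
Cushion = 1 × $792.55 = $792.55
Excess over cushion: $994.75 − $792.55 = $202.20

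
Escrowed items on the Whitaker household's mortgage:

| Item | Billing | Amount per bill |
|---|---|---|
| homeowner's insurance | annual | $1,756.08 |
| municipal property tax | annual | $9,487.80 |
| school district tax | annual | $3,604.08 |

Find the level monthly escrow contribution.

Homeowner's insurance — $1,756.08
Municipal property tax — $9,487.80
School district tax — $3,604.08
Total annual escrow = $1,756.08 + $9,487.80 + $3,604.08 = $14,847.96
Monthly escrow = $14,847.96 ÷ 12 = $1,237.33

$1,237.33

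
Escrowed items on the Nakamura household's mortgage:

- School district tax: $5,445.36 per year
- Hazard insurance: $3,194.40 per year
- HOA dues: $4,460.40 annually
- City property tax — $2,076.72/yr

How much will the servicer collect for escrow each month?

School district tax: $5,445.36 annually
Hazard insurance: $3,194.40 annually
HOA dues: $4,460.40 annually
City property tax: $2,076.72 annually
Annual escrow total = $15,176.88
Base monthly escrow = $15,176.88 / 12 = $1,264.74

$1,264.74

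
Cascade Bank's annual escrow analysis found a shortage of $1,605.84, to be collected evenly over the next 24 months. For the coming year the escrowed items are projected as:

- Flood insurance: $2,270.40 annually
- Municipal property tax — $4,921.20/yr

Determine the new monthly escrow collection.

Flood insurance: $2,270.40 per year
Municipal property tax: $4,921.20 per year
Yearly total = $2,270.40 + $4,921.20 = $7,191.60
Monthly = $7,191.60 ÷ 12 = $599.30
Shortage per month = $1,605.84 / 24 = $66.91
Adjusted monthly = $599.30 + $66.91 = $666.21

$666.21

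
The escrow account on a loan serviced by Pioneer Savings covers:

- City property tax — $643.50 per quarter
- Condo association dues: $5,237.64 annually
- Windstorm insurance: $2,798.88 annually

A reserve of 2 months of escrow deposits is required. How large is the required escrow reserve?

$1,768.42

City property tax: $643.50 × 4 = $2,574.00 per year
Condo association dues: $5,237.64 per year
Windstorm insurance: $2,798.88 per year
Total annual escrow = $2,574.00 + $5,237.64 + $2,798.88 = $10,610.52
Monthly = $10,610.52 ÷ 12 = $884.21
Required cushion = 2 × $884.21 = $1,768.42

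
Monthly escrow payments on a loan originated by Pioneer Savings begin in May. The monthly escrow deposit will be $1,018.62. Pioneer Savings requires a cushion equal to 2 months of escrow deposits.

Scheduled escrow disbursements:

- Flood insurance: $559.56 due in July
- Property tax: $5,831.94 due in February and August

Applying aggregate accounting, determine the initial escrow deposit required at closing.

Cushion = 2 × $1,018.62 = $2,037.24
Trial balance (start $0, +$1,018.62 each month, − disbursements):
  May: +$1,018.62 → $1,018.62
  Jun: +$1,018.62 → $2,037.24
  Jul: +$1,018.62 − $559.56 → $2,496.30
  Aug: +$1,018.62 − $5,831.94 → -$2,317.02
  Sep: +$1,018.62 → -$1,298.40
  Oct: +$1,018.62 → -$279.78
  Nov: +$1,018.62 → $738.84
  Dec: +$1,018.62 → $1,757.46
  Jan: +$1,018.62 → $2,776.08
  Feb: +$1,018.62 − $5,831.94 → -$2,037.24
  Mar: +$1,018.62 → -$1,018.62
  Apr: +$1,018.62 → $0.00
Lowest trial balance = -$2,317.02 (Aug)
Initial deposit = cushion − low point = $2,037.24 − (-$2,317.02) = $4,354.26

$4,354.26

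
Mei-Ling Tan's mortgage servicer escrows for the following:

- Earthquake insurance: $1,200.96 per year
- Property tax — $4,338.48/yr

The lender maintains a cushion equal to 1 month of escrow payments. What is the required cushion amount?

$461.62

Earthquake insurance = $1,200.96
Property tax = $4,338.48
Combined annual = $1,200.96 + $4,338.48 = $5,539.44
Base monthly escrow = $5,539.44 ÷ 12 = $461.62
Required cushion = 1 × $461.62 = $461.62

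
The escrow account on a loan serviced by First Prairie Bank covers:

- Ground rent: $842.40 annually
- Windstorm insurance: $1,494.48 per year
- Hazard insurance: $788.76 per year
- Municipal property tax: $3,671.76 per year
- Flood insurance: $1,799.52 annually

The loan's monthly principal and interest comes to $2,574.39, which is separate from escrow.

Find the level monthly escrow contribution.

Ground rent = $842.40 per year
Windstorm insurance = $1,494.48 per year
Hazard insurance = $788.76 per year
Municipal property tax = $3,671.76 per year
Flood insurance = $1,799.52 per year
Total per year = $842.40 + $1,494.48 + $788.76 + $3,671.76 + $1,799.52 = $8,596.92
Per month = $8,596.92 / 12 = $716.41

$716.41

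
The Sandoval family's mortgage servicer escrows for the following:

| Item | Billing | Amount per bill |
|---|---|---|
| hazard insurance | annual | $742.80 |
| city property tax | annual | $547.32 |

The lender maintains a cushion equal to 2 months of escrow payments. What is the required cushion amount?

Hazard insurance — $742.80 annually
City property tax — $547.32 annually
Yearly total = $742.80 + $547.32 = $1,290.12
Per month = $1,290.12 / 12 = $107.51
Required cushion = 2 × $107.51 = $215.02

$215.02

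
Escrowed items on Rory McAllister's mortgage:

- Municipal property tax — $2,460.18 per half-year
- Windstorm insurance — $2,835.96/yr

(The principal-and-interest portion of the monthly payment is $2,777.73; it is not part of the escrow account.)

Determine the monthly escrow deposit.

$646.36

Municipal property tax — $2,460.18 × 2 = $4,920.36
Windstorm insurance — $2,835.96
Yearly total = $4,920.36 + $2,835.96 = $7,756.32
Per month = $7,756.32 ÷ 12 = $646.36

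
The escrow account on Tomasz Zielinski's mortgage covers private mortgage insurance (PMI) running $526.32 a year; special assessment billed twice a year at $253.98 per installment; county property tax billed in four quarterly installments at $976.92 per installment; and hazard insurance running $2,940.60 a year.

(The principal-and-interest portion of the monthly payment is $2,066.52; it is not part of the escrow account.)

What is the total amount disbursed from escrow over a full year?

$7,882.56

Private mortgage insurance (PMI) — $526.32 per year
Special assessment — $253.98 × 2 = $507.96 per year
County property tax — $976.92 × 4 = $3,907.68 per year
Hazard insurance — $2,940.60 per year
Total annual escrow = $526.32 + $507.96 + $3,907.68 + $2,940.60 = $7,882.56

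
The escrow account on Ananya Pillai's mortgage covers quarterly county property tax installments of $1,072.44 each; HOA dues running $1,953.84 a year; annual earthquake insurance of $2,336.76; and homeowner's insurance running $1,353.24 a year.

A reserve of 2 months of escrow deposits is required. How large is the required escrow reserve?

$1,655.60

County property tax — $1,072.44 × 4 = $4,289.76 annually
HOA dues — $1,953.84 annually
Earthquake insurance — $2,336.76 annually
Homeowner's insurance — $1,353.24 annually
Total annual escrow = $9,933.60
Base monthly escrow = $9,933.60 / 12 = $827.80
Required cushion = 2 × $827.80 = $1,655.60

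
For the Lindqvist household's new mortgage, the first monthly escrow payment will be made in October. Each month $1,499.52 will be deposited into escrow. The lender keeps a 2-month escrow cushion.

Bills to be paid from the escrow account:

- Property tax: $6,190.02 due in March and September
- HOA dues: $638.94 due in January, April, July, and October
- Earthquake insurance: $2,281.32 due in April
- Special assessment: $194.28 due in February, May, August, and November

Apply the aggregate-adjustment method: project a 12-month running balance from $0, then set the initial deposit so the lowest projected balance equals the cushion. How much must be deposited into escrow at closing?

Cushion = 2 × $1,499.52 = $2,999.04
Trial balance (start $0, +$1,499.52 each month, − disbursements):
  Oct: +$1,499.52 − $638.94 → $860.58
  Nov: +$1,499.52 − $194.28 → $2,165.82
  Dec: +$1,499.52 → $3,665.34
  Jan: +$1,499.52 − $638.94 → $4,525.92
  Feb: +$1,499.52 − $194.28 → $5,831.16
  Mar: +$1,499.52 − $6,190.02 → $1,140.66
  Apr: +$1,499.52 − $2,920.26 → -$280.08
  May: +$1,499.52 − $194.28 → $1,025.16
  Jun: +$1,499.52 → $2,524.68
  Jul: +$1,499.52 − $638.94 → $3,385.26
  Aug: +$1,499.52 − $194.28 → $4,690.50
  Sep: +$1,499.52 − $6,190.02 → $0.00
Lowest trial balance = -$280.08 (Apr)
Initial deposit = cushion − low point = $2,999.04 − (-$280.08) = $3,279.12

$3,279.12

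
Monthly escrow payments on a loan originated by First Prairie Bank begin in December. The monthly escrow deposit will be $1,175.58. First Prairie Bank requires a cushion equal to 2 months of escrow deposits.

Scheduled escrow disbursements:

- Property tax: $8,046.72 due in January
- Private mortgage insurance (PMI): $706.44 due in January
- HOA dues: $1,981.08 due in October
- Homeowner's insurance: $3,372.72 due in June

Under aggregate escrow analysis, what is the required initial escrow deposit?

$8,753.16

Cushion = 2 × $1,175.58 = $2,351.16
Trial balance (start $0, +$1,175.58 each month, − disbursements):
  Dec: +$1,175.58 → $1,175.58
  Jan: +$1,175.58 − $8,753.16 → -$6,402.00
  Feb: +$1,175.58 → -$5,226.42
  Mar: +$1,175.58 → -$4,050.84
  Apr: +$1,175.58 → -$2,875.26
  May: +$1,175.58 → -$1,699.68
  Jun: +$1,175.58 − $3,372.72 → -$3,896.82
  Jul: +$1,175.58 → -$2,721.24
  Aug: +$1,175.58 → -$1,545.66
  Sep: +$1,175.58 → -$370.08
  Oct: +$1,175.58 − $1,981.08 → -$1,175.58
  Nov: +$1,175.58 → $0.00
Lowest trial balance = -$6,402.00 (Jan)
Initial deposit = cushion − low point = $2,351.16 − (-$6,402.00) = $8,753.16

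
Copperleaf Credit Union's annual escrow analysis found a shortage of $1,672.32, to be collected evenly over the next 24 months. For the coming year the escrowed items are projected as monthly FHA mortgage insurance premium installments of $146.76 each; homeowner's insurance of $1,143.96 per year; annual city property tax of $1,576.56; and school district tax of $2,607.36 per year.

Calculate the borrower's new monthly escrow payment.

FHA mortgage insurance premium: $146.76 × 12 = $1,761.12 per year
Homeowner's insurance: $1,143.96 per year
City property tax: $1,576.56 per year
School district tax: $2,607.36 per year
Total annual escrow = $7,089.00
Monthly escrow = $7,089.00 / 12 = $590.75
Shortage per month = $1,672.32 / 24 = $69.68
Adjusted monthly = $590.75 + $69.68 = $660.43

$660.43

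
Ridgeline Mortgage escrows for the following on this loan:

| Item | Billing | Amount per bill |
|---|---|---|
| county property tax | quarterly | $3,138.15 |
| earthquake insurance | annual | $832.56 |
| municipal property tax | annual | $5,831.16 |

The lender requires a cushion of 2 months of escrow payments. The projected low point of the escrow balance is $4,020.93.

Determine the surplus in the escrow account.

$818.21

County property tax — $3,138.15 × 4 = $12,552.60 annually
Earthquake insurance — $832.56 annually
Municipal property tax — $5,831.16 annually
Total annual escrow = $19,216.32
Monthly = $19,216.32 ÷ 12 = $1,601.36
Required reserve = 2 × $1,601.36 = $3,202.72
Excess over cushion: $4,020.93 − $3,202.72 = $818.21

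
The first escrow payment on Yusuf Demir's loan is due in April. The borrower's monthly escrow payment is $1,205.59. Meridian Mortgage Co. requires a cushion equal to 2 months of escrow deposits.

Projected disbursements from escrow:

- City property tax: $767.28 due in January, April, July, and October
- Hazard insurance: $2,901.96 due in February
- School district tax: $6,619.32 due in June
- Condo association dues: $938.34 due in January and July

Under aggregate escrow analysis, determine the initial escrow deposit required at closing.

$6,681.04

Cushion = 2 × $1,205.59 = $2,411.18
Trial balance (start $0, +$1,205.59 each month, − disbursements):
  Apr: +$1,205.59 − $767.28 → $438.31
  May: +$1,205.59 → $1,643.90
  Jun: +$1,205.59 − $6,619.32 → -$3,769.83
  Jul: +$1,205.59 − $1,705.62 → -$4,269.86
  Aug: +$1,205.59 → -$3,064.27
  Sep: +$1,205.59 → -$1,858.68
  Oct: +$1,205.59 − $767.28 → -$1,420.37
  Nov: +$1,205.59 → -$214.78
  Dec: +$1,205.59 → $990.81
  Jan: +$1,205.59 − $1,705.62 → $490.78
  Feb: +$1,205.59 − $2,901.96 → -$1,205.59
  Mar: +$1,205.59 → $0.00
Lowest trial balance = -$4,269.86 (Jul)
Initial deposit = cushion − low point = $2,411.18 − (-$4,269.86) = $6,681.04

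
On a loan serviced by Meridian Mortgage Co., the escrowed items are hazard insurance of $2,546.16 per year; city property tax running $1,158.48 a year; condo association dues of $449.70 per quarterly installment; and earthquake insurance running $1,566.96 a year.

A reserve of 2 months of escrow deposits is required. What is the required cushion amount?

$1,178.40

Hazard insurance: $2,546.16 annually
City property tax: $1,158.48 annually
Condo association dues: $449.70 × 4 = $1,798.80 annually
Earthquake insurance: $1,566.96 annually
Total per year = $7,070.40
Monthly escrow = $7,070.40 / 12 = $589.20
Cushion = 2 × $589.20 = $1,178.40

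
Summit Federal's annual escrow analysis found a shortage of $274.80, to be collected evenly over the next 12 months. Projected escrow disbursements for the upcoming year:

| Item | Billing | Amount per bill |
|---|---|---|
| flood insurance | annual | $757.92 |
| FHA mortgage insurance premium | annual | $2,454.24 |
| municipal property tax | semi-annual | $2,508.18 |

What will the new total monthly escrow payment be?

Flood insurance = $757.92/yr
FHA mortgage insurance premium = $2,454.24/yr
Municipal property tax = $2,508.18 × 2 = $5,016.36/yr
Total per year = $8,228.52
Monthly escrow = $8,228.52 / 12 = $685.71
Shortage spread = $274.80 / 12 = $22.90/mo
Adjusted monthly = $685.71 + $22.90 = $708.61

$708.61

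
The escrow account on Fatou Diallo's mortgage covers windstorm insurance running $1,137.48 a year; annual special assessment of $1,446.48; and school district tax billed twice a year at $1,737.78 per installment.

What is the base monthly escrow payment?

$504.96

Windstorm insurance = $1,137.48/yr
Special assessment = $1,446.48/yr
School district tax = $1,737.78 × 2 = $3,475.56/yr
Yearly total = $1,137.48 + $1,446.48 + $3,475.56 = $6,059.52
Monthly escrow = $6,059.52 / 12 = $504.96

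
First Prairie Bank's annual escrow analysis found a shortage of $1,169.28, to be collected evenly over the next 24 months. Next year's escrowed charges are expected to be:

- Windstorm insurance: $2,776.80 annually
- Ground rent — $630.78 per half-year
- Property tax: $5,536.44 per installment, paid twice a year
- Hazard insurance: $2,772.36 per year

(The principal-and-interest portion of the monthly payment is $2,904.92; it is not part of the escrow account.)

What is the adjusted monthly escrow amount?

$1,539.02

Windstorm insurance = $2,776.80 per year
Ground rent = $630.78 × 2 = $1,261.56 per year
Property tax = $5,536.44 × 2 = $11,072.88 per year
Hazard insurance = $2,772.36 per year
Total per year = $2,776.80 + $1,261.56 + $11,072.88 + $2,772.36 = $17,883.60
Base monthly escrow = $17,883.60 ÷ 12 = $1,490.30
Shortage spread = $1,169.28 / 24 = $48.72/mo
New monthly escrow = $1,490.30 + $48.72 = $1,539.02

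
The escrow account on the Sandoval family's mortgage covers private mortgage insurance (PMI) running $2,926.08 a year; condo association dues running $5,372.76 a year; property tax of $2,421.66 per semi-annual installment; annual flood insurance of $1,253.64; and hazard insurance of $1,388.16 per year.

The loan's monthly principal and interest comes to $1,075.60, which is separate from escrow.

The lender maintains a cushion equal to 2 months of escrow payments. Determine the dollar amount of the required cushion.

$2,630.66

Private mortgage insurance (PMI) = $2,926.08 per year
Condo association dues = $5,372.76 per year
Property tax = $2,421.66 × 2 = $4,843.32 per year
Flood insurance = $1,253.64 per year
Hazard insurance = $1,388.16 per year
Yearly total = $2,926.08 + $5,372.76 + $4,843.32 + $1,253.64 + $1,388.16 = $15,783.96
Monthly escrow = $15,783.96 / 12 = $1,315.33
Required cushion = 2 × $1,315.33 = $2,630.66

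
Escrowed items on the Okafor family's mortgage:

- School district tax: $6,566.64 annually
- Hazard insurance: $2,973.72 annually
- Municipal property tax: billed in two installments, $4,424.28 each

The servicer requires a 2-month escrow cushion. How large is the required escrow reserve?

School district tax: $6,566.64 annually
Hazard insurance: $2,973.72 annually
Municipal property tax: $4,424.28 × 2 = $8,848.56 annually
Total annual escrow = $18,388.92
Base monthly escrow = $18,388.92 ÷ 12 = $1,532.41
Cushion = 2 × $1,532.41 = $3,064.82

$3,064.82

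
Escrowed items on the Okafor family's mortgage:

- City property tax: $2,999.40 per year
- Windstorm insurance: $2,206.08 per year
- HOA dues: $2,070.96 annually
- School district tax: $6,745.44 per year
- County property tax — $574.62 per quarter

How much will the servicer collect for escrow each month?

$1,360.03

City property tax = $2,999.40 per year
Windstorm insurance = $2,206.08 per year
HOA dues = $2,070.96 per year
School district tax = $6,745.44 per year
County property tax = $574.62 × 4 = $2,298.48 per year
Yearly total = $2,999.40 + $2,206.08 + $2,070.96 + $6,745.44 + $2,298.48 = $16,320.36
Per month = $16,320.36 / 12 = $1,360.03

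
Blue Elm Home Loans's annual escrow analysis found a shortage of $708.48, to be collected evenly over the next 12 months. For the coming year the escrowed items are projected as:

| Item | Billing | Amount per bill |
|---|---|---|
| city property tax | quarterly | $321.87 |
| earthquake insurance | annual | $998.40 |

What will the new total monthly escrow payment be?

City property tax — $321.87 × 4 = $1,287.48 annually
Earthquake insurance — $998.40 annually
Total annual escrow = $2,285.88
Per month = $2,285.88 / 12 = $190.49
Monthly shortage recovery: $708.48 ÷ 12 = $59.04
Adjusted monthly = $190.49 + $59.04 = $249.53

$249.53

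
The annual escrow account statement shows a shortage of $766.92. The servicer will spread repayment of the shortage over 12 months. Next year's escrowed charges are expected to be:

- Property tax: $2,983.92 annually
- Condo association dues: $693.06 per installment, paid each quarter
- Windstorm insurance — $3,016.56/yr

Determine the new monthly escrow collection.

Property tax: $2,983.92/yr
Condo association dues: $693.06 × 4 = $2,772.24/yr
Windstorm insurance: $3,016.56/yr
Annual escrow total = $8,772.72
Monthly = $8,772.72 / 12 = $731.06
Shortage per month = $766.92 / 12 = $63.91
Adjusted monthly = $731.06 + $63.91 = $794.97

$794.97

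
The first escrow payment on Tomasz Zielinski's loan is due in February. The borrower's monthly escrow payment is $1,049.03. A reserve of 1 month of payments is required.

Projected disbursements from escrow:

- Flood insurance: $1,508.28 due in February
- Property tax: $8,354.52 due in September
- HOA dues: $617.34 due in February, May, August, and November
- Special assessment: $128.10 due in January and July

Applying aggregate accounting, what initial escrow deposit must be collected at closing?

$4,499.71

Cushion = 1 × $1,049.03 = $1,049.03
Trial balance (start $0, +$1,049.03 each month, − disbursements):
  Feb: +$1,049.03 − $2,125.62 → -$1,076.59
  Mar: +$1,049.03 → -$27.56
  Apr: +$1,049.03 → $1,021.47
  May: +$1,049.03 − $617.34 → $1,453.16
  Jun: +$1,049.03 → $2,502.19
  Jul: +$1,049.03 − $128.10 → $3,423.12
  Aug: +$1,049.03 − $617.34 → $3,854.81
  Sep: +$1,049.03 − $8,354.52 → -$3,450.68
  Oct: +$1,049.03 → -$2,401.65
  Nov: +$1,049.03 − $617.34 → -$1,969.96
  Dec: +$1,049.03 → -$920.93
  Jan: +$1,049.03 − $128.10 → $0.00
Lowest trial balance = -$3,450.68 (Sep)
Initial deposit = cushion − low point = $1,049.03 − (-$3,450.68) = $4,499.71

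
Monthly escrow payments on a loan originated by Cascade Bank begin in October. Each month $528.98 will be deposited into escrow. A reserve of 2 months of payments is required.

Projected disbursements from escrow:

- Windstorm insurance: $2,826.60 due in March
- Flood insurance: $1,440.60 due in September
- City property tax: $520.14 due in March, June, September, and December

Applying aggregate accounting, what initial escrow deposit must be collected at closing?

$1,750.96

Cushion = 2 × $528.98 = $1,057.96
Trial balance (start $0, +$528.98 each month, − disbursements):
  Oct: +$528.98 → $528.98
  Nov: +$528.98 → $1,057.96
  Dec: +$528.98 − $520.14 → $1,066.80
  Jan: +$528.98 → $1,595.78
  Feb: +$528.98 → $2,124.76
  Mar: +$528.98 − $3,346.74 → -$693.00
  Apr: +$528.98 → -$164.02
  May: +$528.98 → $364.96
  Jun: +$528.98 − $520.14 → $373.80
  Jul: +$528.98 → $902.78
  Aug: +$528.98 → $1,431.76
  Sep: +$528.98 − $1,960.74 → $0.00
Lowest trial balance = -$693.00 (Mar)
Initial deposit = cushion − low point = $1,057.96 − (-$693.00) = $1,750.96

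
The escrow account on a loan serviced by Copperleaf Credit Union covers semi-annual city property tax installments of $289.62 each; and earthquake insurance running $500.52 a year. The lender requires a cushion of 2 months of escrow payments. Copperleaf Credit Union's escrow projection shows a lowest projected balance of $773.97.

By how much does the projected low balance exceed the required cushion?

City property tax — $289.62 × 2 = $579.24
Earthquake insurance — $500.52
Annual escrow total = $579.24 + $500.52 = $1,079.76
Monthly = $1,079.76 / 12 = $89.98
Cushion = 2 × $89.98 = $179.96
Excess over cushion: $773.97 − $179.96 = $594.01

$594.01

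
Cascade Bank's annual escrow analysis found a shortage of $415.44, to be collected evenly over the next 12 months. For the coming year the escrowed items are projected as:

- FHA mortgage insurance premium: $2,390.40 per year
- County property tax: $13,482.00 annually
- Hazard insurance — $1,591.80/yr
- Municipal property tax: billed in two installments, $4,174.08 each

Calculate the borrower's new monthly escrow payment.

$2,185.65

FHA mortgage insurance premium — $2,390.40/yr
County property tax — $13,482.00/yr
Hazard insurance — $1,591.80/yr
Municipal property tax — $4,174.08 × 2 = $8,348.16/yr
Yearly total = $2,390.40 + $13,482.00 + $1,591.80 + $8,348.16 = $25,812.36
Monthly escrow = $25,812.36 ÷ 12 = $2,151.03
Monthly shortage recovery: $415.44 ÷ 12 = $34.62
Adjusted monthly = $2,151.03 + $34.62 = $2,185.65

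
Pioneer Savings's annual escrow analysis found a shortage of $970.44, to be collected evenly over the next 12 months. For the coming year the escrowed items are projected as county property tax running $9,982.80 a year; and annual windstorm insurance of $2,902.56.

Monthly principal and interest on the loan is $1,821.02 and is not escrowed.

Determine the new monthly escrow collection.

County property tax = $9,982.80
Windstorm insurance = $2,902.56
Annual escrow total = $12,885.36
Per month = $12,885.36 ÷ 12 = $1,073.78
Monthly shortage recovery: $970.44 / 12 = $80.87
New monthly escrow = $1,073.78 + $80.87 = $1,154.65

$1,154.65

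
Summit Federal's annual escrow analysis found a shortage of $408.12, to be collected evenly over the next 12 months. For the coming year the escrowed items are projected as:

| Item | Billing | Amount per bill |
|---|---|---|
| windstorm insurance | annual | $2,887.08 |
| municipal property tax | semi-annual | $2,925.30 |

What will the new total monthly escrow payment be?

Windstorm insurance — $2,887.08 per year
Municipal property tax — $2,925.30 × 2 = $5,850.60 per year
Annual escrow total = $2,887.08 + $5,850.60 = $8,737.68
Base monthly escrow = $8,737.68 / 12 = $728.14
Shortage per month = $408.12 / 12 = $34.01
New monthly escrow = $728.14 + $34.01 = $762.15

$762.15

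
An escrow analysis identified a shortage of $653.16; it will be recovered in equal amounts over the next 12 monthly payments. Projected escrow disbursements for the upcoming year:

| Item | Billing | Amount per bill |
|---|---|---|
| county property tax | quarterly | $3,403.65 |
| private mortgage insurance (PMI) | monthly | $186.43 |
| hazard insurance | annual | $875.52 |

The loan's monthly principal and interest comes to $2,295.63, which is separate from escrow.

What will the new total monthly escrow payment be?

$1,448.37

County property tax = $3,403.65 × 4 = $13,614.60
Private mortgage insurance (PMI) = $186.43 × 12 = $2,237.16
Hazard insurance = $875.52
Annual escrow total = $16,727.28
Base monthly escrow = $16,727.28 ÷ 12 = $1,393.94
Monthly shortage recovery: $653.16 / 12 = $54.43
New monthly escrow = $1,393.94 + $54.43 = $1,448.37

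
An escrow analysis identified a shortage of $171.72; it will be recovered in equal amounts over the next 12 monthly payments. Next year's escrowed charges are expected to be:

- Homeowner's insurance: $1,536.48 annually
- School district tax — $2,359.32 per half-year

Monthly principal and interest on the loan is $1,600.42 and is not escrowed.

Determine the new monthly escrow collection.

Homeowner's insurance — $1,536.48/yr
School district tax — $2,359.32 × 2 = $4,718.64/yr
Yearly total = $6,255.12
Monthly = $6,255.12 / 12 = $521.26
Shortage spread = $171.72 / 12 = $14.31/mo
Adjusted monthly = $521.26 + $14.31 = $535.57

$535.57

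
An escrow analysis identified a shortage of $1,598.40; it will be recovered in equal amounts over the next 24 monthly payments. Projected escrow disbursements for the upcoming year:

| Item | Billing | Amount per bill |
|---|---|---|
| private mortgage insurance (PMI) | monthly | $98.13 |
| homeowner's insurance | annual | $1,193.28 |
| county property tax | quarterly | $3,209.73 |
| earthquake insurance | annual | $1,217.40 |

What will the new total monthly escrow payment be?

Private mortgage insurance (PMI) — $98.13 × 12 = $1,177.56/yr
Homeowner's insurance — $1,193.28/yr
County property tax — $3,209.73 × 4 = $12,838.92/yr
Earthquake insurance — $1,217.40/yr
Combined annual = $1,177.56 + $1,193.28 + $12,838.92 + $1,217.40 = $16,427.16
Monthly = $16,427.16 / 12 = $1,368.93
Shortage spread = $1,598.40 ÷ 24 = $66.60/mo
Adjusted monthly = $1,368.93 + $66.60 = $1,435.53

$1,435.53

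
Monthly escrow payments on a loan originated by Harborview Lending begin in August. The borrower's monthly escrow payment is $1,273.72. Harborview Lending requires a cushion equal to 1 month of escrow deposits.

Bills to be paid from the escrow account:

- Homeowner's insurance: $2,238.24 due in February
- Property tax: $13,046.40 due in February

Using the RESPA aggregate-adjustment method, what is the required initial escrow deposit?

Cushion = 1 × $1,273.72 = $1,273.72
Trial balance (start $0, +$1,273.72 each month, − disbursements):
  Aug: +$1,273.72 → $1,273.72
  Sep: +$1,273.72 → $2,547.44
  Oct: +$1,273.72 → $3,821.16
  Nov: +$1,273.72 → $5,094.88
  Dec: +$1,273.72 → $6,368.60
  Jan: +$1,273.72 → $7,642.32
  Feb: +$1,273.72 − $15,284.64 → -$6,368.60
  Mar: +$1,273.72 → -$5,094.88
  Apr: +$1,273.72 → -$3,821.16
  May: +$1,273.72 → -$2,547.44
  Jun: +$1,273.72 → -$1,273.72
  Jul: +$1,273.72 → $0.00
Lowest trial balance = -$6,368.60 (Feb)
Initial deposit = cushion − low point = $1,273.72 − (-$6,368.60) = $7,642.32

$7,642.32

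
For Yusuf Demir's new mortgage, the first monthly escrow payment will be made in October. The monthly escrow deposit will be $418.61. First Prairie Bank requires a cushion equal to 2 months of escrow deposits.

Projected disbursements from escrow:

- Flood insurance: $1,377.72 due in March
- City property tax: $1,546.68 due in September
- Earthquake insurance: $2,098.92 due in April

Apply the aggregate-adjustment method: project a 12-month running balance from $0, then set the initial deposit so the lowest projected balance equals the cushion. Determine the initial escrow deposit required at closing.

Cushion = 2 × $418.61 = $837.22
Trial balance (start $0, +$418.61 each month, − disbursements):
  Oct: +$418.61 → $418.61
  Nov: +$418.61 → $837.22
  Dec: +$418.61 → $1,255.83
  Jan: +$418.61 → $1,674.44
  Feb: +$418.61 → $2,093.05
  Mar: +$418.61 − $1,377.72 → $1,133.94
  Apr: +$418.61 − $2,098.92 → -$546.37
  May: +$418.61 → -$127.76
  Jun: +$418.61 → $290.85
  Jul: +$418.61 → $709.46
  Aug: +$418.61 → $1,128.07
  Sep: +$418.61 − $1,546.68 → $0.00
Lowest trial balance = -$546.37 (Apr)
Initial deposit = cushion − low point = $837.22 − (-$546.37) = $1,383.59

$1,383.59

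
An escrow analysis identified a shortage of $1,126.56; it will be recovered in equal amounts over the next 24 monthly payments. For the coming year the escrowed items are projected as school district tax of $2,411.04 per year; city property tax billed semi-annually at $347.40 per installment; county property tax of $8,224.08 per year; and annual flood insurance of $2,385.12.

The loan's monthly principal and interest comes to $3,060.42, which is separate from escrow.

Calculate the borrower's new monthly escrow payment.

$1,189.86

School district tax: $2,411.04 per year
City property tax: $347.40 × 2 = $694.80 per year
County property tax: $8,224.08 per year
Flood insurance: $2,385.12 per year
Total annual escrow = $2,411.04 + $694.80 + $8,224.08 + $2,385.12 = $13,715.04
Per month = $13,715.04 / 12 = $1,142.92
Shortage per month = $1,126.56 ÷ 24 = $46.94
Adjusted monthly = $1,142.92 + $46.94 = $1,189.86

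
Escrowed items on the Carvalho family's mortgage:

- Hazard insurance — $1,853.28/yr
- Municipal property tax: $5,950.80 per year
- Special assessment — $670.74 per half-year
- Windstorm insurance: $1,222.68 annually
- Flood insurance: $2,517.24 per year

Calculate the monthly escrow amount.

Hazard insurance: $1,853.28 per year
Municipal property tax: $5,950.80 per year
Special assessment: $670.74 × 2 = $1,341.48 per year
Windstorm insurance: $1,222.68 per year
Flood insurance: $2,517.24 per year
Combined annual = $12,885.48
Per month = $12,885.48 / 12 = $1,073.79

$1,073.79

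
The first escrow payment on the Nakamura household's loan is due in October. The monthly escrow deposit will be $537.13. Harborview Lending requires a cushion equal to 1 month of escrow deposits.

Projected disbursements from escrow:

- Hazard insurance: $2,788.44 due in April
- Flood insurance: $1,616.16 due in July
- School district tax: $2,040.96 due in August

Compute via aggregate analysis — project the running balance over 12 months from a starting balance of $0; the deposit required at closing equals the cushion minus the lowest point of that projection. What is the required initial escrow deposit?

$1,074.26

Cushion = 1 × $537.13 = $537.13
Trial balance (start $0, +$537.13 each month, − disbursements):
  Oct: +$537.13 → $537.13
  Nov: +$537.13 → $1,074.26
  Dec: +$537.13 → $1,611.39
  Jan: +$537.13 → $2,148.52
  Feb: +$537.13 → $2,685.65
  Mar: +$537.13 → $3,222.78
  Apr: +$537.13 − $2,788.44 → $971.47
  May: +$537.13 → $1,508.60
  Jun: +$537.13 → $2,045.73
  Jul: +$537.13 − $1,616.16 → $966.70
  Aug: +$537.13 − $2,040.96 → -$537.13
  Sep: +$537.13 → $0.00
Lowest trial balance = -$537.13 (Aug)
Initial deposit = cushion − low point = $537.13 − (-$537.13) = $1,074.26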